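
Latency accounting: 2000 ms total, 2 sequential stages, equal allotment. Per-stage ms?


Formula: per_stage = total_budget / stages
per_stage = 2000 / 2
per_stage = 1000.0 ms

1000.0 ms


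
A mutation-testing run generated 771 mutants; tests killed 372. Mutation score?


Mutation score = killed / total * 100
Mutation score = 372 / 771 * 100
Mutation score = 48.25%

48.25%


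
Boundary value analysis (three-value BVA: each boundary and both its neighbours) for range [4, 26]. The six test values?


Range: [4, 26]
Boundaries: just below min, min, min+1, max-1, max, just above max
Values: [3, 4, 5, 25, 26, 27]

[3, 4, 5, 25, 26, 27]


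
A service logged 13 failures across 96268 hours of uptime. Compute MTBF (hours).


Formula: MTBF = Total operating time / Number of failures
MTBF = 96268 / 13
MTBF = 7405.23 hours

7405.23 hours


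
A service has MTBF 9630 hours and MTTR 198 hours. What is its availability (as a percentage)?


Availability = MTBF / (MTBF + MTTR)
Availability = 9630 / (9630 + 198)
Availability = 9630 / 9828
Availability = 97.9853%

97.9853%


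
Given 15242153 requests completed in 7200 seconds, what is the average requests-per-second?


Formula: throughput = requests / seconds
throughput = 15242153 / 7200
throughput = 2116.97 requests/second

2116.97 requests/second


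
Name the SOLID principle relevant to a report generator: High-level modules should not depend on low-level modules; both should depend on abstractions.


This describes the Dependency Inversion Principle (DIP)

Dependency Inversion Principle (DIP)


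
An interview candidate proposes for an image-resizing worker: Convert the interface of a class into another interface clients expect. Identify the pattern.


This matches the Adapter pattern

Adapter


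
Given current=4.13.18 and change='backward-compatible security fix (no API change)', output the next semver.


Current: 4.13.18
Change category: 'backward-compatible security fix (no API change)' → patch bump
SemVer rule: patch bump → increment PATCH (MAJOR and MINOR unchanged)
New: 4.13.19

4.13.19


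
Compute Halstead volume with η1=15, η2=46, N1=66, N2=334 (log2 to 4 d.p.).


Formula: V = N * log2(η), where N = N1 + N2 and η = η1 + η2
η = 15 + 46 = 61
N = 66 + 334 = 400
log2(61) ≈ 5.9307
V = 400 * 5.9307 = 2372.28

2372.28


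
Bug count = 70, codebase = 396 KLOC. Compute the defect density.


Defect density = defects / KLOC
Defect density = 70 / 396
Defect density = 0.177 defects/KLOC

0.177 defects/KLOC


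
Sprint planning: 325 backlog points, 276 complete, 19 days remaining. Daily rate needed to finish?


Formula: Required rate = Remaining points / Days left
Remaining = 325 - 276 = 49 points
Required rate = 49 / 19 = 2.58 points/day

2.58 points/day


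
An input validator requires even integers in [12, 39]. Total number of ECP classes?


Constraint: even integers in [12, 39]
Class 1: x < 12 — out-of-range invalid
Class 2: x in [12,39] but odd — wrong type invalid
Class 3: x in [12,39] and even — valid
Class 4: x > 39 — out-of-range invalid
Total equivalence classes: 4

4 equivalence classes


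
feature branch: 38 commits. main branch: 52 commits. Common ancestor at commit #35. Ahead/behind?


Common ancestor: commit #35
feature commits after divergence: 38 - 35 = 3
main commits after divergence: 52 - 35 = 17
feature is 3 commits ahead of main
main is 17 commits ahead of feature

feature ahead: 3, main ahead: 17


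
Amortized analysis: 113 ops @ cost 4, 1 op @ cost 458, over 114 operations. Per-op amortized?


Formula: Amortized cost = Total cost / Operations
Total cost = (113 * 4) + (1 * 458)
Total cost = 452 + 458 = 910
Amortized = 910 / 114 = 7.9825

7.9825


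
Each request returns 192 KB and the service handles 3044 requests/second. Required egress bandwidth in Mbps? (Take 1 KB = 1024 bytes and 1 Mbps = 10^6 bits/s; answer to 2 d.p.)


Formula: Mbps = payload_bytes * RPS * 8 / 1e6
Payload per request = 192 KB = 192 * 1024 = 196608 bytes
Total bytes/sec = 196608 * 3044 = 598474752
Total bits/sec = 598474752 * 8 = 4787798016
Mbps = 4787798016 / 1e6 = 4787.8

4787.8 Mbps


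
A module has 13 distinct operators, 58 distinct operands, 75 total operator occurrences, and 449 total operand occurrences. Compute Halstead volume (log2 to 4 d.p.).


Formula: V = N * log2(η), where N = N1 + N2 and η = η1 + η2
η = 13 + 58 = 71
N = 75 + 449 = 524
log2(71) ≈ 6.1497
V = 524 * 6.1497 = 3222.44

3222.44


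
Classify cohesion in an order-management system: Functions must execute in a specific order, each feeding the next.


Reasoning: Output of one is input to next
Type: Sequential cohesion

Sequential cohesion


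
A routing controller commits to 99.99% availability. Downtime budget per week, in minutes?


Formula: allowed downtime = period * (100 - SLA) / 100
Period (week) = 10080 minutes
Unavailability fraction = (100 - 99.99) / 100
Allowed downtime = 10080 * (100 - 99.99) / 100
Allowed downtime = 1.008 minutes

1.008 minutes


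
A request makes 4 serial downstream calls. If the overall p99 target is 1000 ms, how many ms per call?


Formula: per_stage = total_budget / stages
per_stage = 1000 / 4
per_stage = 250.0 ms

250.0 ms


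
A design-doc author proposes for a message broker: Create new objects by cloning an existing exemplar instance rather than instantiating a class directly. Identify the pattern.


This matches the Prototype pattern

Prototype


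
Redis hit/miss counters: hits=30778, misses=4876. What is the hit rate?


Formula: hit rate = hits / (hits + misses) * 100
hit rate = 30778 / (30778 + 4876) * 100
hit rate = 30778 / 35654 * 100
hit rate = 86.32%

86.32%


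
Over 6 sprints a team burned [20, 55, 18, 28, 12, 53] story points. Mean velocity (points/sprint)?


Formula: Avg velocity = Total points / Number of sprints
Points: [20, 55, 18, 28, 12, 53]
Sum = 20 + 55 + 18 + 28 + 12 + 53 = 186
Avg velocity = 186 / 6 = 31.0 points/sprint

31.0 points/sprint


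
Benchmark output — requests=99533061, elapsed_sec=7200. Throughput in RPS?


Formula: throughput = requests / seconds
throughput = 99533061 / 7200
throughput = 13824.04 requests/second

13824.04 requests/second


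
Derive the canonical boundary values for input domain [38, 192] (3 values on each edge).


Range: [38, 192]
Boundaries: just below min, min, min+1, max-1, max, just above max
Values: [37, 38, 39, 191, 192, 193]

[37, 38, 39, 191, 192, 193]


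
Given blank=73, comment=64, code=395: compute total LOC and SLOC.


Total LOC = blank + comment + code
Total LOC = 73 + 64 + 395 = 532
SLOC (source only) = code = 395

Total LOC: 532, SLOC: 395


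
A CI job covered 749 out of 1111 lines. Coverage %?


Coverage = covered / total * 100
Coverage = 749 / 1111 * 100
Coverage = 67.42%

67.42%


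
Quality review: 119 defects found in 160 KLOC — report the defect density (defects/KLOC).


Defect density = defects / KLOC
Defect density = 119 / 160
Defect density = 0.744 defects/KLOC

0.744 defects/KLOC


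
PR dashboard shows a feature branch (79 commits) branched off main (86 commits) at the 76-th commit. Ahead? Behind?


Common ancestor: commit #76
feature commits after divergence: 79 - 76 = 3
main commits after divergence: 86 - 76 = 10
feature is 3 commits ahead of main
main is 10 commits ahead of feature

feature ahead: 3, main ahead: 10


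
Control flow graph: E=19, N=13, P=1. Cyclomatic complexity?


Formula: V(G) = E - N + 2P
V(G) = 19 - 13 + 2*1
V(G) = 6 + 2
V(G) = 8

8


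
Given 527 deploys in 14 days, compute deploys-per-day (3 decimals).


Formula: deployments per day = releases / days
= 527 / 14
= 37.643 deploys/day
(equivalently, 263.5 deploys/week)

37.643 deploys/day


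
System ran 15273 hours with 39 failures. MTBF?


Formula: MTBF = Total operating time / Number of failures
MTBF = 15273 / 39
MTBF = 391.62 hours

391.62 hours


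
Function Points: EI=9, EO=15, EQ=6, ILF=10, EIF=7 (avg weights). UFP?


UFP = EI*4 + EO*5 + EQ*4 + ILF*10 + EIF*7
UFP = 9*4 + 15*5 + 6*4 + 10*10 + 7*7
UFP = 36 + 75 + 24 + 100 + 49
UFP = 284

284


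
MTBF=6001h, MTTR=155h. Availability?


Availability = MTBF / (MTBF + MTTR)
Availability = 6001 / (6001 + 155)
Availability = 6001 / 6156
Availability = 97.4821%

97.4821%


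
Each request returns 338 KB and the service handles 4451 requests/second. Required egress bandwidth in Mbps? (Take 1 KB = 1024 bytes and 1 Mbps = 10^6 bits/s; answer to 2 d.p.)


Formula: Mbps = payload_bytes * RPS * 8 / 1e6
Payload per request = 338 KB = 338 * 1024 = 346112 bytes
Total bytes/sec = 346112 * 4451 = 1540544512
Total bits/sec = 1540544512 * 8 = 12324356096
Mbps = 12324356096 / 1e6 = 12324.36

12324.36 Mbps


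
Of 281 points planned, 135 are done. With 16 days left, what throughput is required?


Formula: Required rate = Remaining points / Days left
Remaining = 281 - 135 = 146 points
Required rate = 146 / 16 = 9.13 points/day

9.13 points/day


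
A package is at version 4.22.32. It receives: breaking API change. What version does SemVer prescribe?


Current: 4.22.32
Change category: 'breaking API change' → major bump
SemVer rule: major bump → increment MAJOR, reset MINOR and PATCH to 0
New: 5.0.0

5.0.0


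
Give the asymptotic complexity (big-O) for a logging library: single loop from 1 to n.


Reasoning: one pass through n items
Complexity: O(n)

O(n)


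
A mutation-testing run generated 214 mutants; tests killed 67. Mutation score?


Mutation score = killed / total * 100
Mutation score = 67 / 214 * 100
Mutation score = 31.31%

31.31%


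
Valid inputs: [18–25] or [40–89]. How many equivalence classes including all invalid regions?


Valid ranges: [18,25] and [40,89]
Class 1: x < 18 — invalid
Class 2: 18 ≤ x ≤ 25 — valid
Class 3: 25 < x < 40 — invalid (gap between ranges)
Class 4: 40 ≤ x ≤ 89 — valid
Class 5: x > 89 — invalid
Total equivalence classes: 5

5 equivalence classes


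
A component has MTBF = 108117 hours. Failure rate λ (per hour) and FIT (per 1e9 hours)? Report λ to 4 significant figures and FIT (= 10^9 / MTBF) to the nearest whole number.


Formula: λ = 1 / MTBF; FIT = λ × 1e9 = 1e9 / MTBF
λ = 1 / 108117 ≈ 9.249e-06 failures/hour
FIT = 1e9 / 108117 ≈ 9249 failures per 1e9 hours (nearest whole number)

λ = 9.249e-06 /h, FIT = 9249


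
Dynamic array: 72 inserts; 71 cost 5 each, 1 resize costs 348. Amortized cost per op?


Formula: Amortized cost = Total cost / Operations
Total cost = (71 * 5) + (1 * 348)
Total cost = 355 + 348 = 703
Amortized = 703 / 72 = 9.7639

9.7639


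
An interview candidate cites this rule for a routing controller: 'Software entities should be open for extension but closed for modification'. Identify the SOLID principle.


This describes the Open/Closed Principle (OCP)

Open/Closed Principle (OCP)


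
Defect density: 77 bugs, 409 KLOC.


Defect density = defects / KLOC
Defect density = 77 / 409
Defect density = 0.188 defects/KLOC

0.188 defects/KLOC


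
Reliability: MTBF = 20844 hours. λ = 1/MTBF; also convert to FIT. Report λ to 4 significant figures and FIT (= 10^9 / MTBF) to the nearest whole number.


Formula: λ = 1 / MTBF; FIT = λ × 1e9 = 1e9 / MTBF
λ = 1 / 20844 ≈ 4.798e-05 failures/hour
FIT = 1e9 / 20844 ≈ 47975 failures per 1e9 hours (nearest whole number)

λ = 4.798e-05 /h, FIT = 47975


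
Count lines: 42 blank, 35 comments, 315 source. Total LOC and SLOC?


Total LOC = blank + comment + code
Total LOC = 42 + 35 + 315 = 392
SLOC (source only) = code = 315

Total LOC: 392, SLOC: 315


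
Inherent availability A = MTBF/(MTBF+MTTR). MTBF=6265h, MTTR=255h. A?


Availability = MTBF / (MTBF + MTTR)
Availability = 6265 / (6265 + 255)
Availability = 6265 / 6520
Availability = 96.089%

96.089%


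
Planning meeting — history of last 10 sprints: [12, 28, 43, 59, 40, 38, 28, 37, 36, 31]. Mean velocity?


Formula: Avg velocity = Total points / Number of sprints
Points: [12, 28, 43, 59, 40, 38, 28, 37, 36, 31]
Sum = 12 + 28 + 43 + 59 + 40 + 38 + 28 + 37 + 36 + 31 = 352
Avg velocity = 352 / 10 = 35.2 points/sprint

35.2 points/sprint


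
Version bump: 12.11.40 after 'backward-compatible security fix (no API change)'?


Current: 12.11.40
Change category: 'backward-compatible security fix (no API change)' → patch bump
SemVer rule: patch bump → increment PATCH (MAJOR and MINOR unchanged)
New: 12.11.41

12.11.41


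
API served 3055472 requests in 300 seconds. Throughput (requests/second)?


Formula: throughput = requests / seconds
throughput = 3055472 / 300
throughput = 10184.91 requests/second

10184.91 requests/second


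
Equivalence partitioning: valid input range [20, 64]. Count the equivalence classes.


Valid range: [20, 64]
Class 1: x < 20 — invalid
Class 2: 20 ≤ x ≤ 64 — valid
Class 3: x > 64 — invalid
Total equivalence classes: 3

3 equivalence classes


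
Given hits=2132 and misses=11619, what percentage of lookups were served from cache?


Formula: hit rate = hits / (hits + misses) * 100
hit rate = 2132 / (2132 + 11619) * 100
hit rate = 2132 / 13751 * 100
hit rate = 15.5%

15.5%


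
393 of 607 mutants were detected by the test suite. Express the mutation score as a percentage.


Mutation score = killed / total * 100
Mutation score = 393 / 607 * 100
Mutation score = 64.74%

64.74%


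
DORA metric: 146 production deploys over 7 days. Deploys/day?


Formula: deployments per day = releases / days
= 146 / 7
= 20.857 deploys/day
(equivalently, 146.0 deploys/week)

20.857 deploys/day


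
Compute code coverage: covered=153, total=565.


Coverage = covered / total * 100
Coverage = 153 / 565 * 100
Coverage = 27.08%

27.08%


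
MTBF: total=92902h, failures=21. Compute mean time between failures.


Formula: MTBF = Total operating time / Number of failures
MTBF = 92902 / 21
MTBF = 4423.9 hours

4423.9 hours


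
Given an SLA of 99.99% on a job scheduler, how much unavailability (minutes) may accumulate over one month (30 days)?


Formula: allowed downtime = period * (100 - SLA) / 100
Period (month (30 days)) = 43200 minutes
Unavailability fraction = (100 - 99.99) / 100
Allowed downtime = 43200 * (100 - 99.99) / 100
Allowed downtime = 4.32 minutes

4.32 minutes


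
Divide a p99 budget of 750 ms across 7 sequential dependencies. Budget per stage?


Formula: per_stage = total_budget / stages
per_stage = 750 / 7
per_stage = 107.14 ms

107.14 ms


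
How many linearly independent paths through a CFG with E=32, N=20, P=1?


Formula: V(G) = E - N + 2P
V(G) = 32 - 20 + 2*1
V(G) = 12 + 2
V(G) = 14

14


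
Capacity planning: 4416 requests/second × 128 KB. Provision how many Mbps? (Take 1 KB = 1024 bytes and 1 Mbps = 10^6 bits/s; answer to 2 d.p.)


Formula: Mbps = payload_bytes * RPS * 8 / 1e6
Payload per request = 128 KB = 128 * 1024 = 131072 bytes
Total bytes/sec = 131072 * 4416 = 578813952
Total bits/sec = 578813952 * 8 = 4630511616
Mbps = 4630511616 / 1e6 = 4630.51

4630.51 Mbps


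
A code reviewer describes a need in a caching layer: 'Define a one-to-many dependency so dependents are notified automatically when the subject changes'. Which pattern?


This matches the Observer pattern

Observer


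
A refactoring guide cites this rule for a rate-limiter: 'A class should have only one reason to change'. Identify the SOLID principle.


This describes the Single Responsibility Principle (SRP)

Single Responsibility Principle (SRP)


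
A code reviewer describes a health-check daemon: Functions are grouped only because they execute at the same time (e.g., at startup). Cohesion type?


Reasoning: Related by timing only
Type: Temporal cohesion

Temporal cohesion


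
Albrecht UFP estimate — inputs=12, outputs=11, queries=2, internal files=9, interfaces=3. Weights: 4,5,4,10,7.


UFP = EI*4 + EO*5 + EQ*4 + ILF*10 + EIF*7
UFP = 12*4 + 11*5 + 2*4 + 9*10 + 3*7
UFP = 48 + 55 + 8 + 90 + 21
UFP = 222

222


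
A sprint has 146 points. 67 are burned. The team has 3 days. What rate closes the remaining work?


Formula: Required rate = Remaining points / Days left
Remaining = 146 - 67 = 79 points
Required rate = 79 / 3 = 26.33 points/day

26.33 points/day


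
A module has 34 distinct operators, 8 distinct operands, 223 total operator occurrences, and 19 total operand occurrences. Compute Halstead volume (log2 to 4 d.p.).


Formula: V = N * log2(η), where N = N1 + N2 and η = η1 + η2
η = 34 + 8 = 42
N = 223 + 19 = 242
log2(42) ≈ 5.3923
V = 242 * 5.3923 = 1304.94

1304.94


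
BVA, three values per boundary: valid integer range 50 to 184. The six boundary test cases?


Range: [50, 184]
Boundaries: just below min, min, min+1, max-1, max, just above max
Values: [49, 50, 51, 183, 184, 185]

[49, 50, 51, 183, 184, 185]


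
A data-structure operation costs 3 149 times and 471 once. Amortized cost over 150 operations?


Formula: Amortized cost = Total cost / Operations
Total cost = (149 * 3) + (1 * 471)
Total cost = 447 + 471 = 918
Amortized = 918 / 150 = 6.12

6.12


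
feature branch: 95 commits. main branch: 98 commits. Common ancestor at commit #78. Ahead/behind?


Common ancestor: commit #78
feature commits after divergence: 95 - 78 = 17
main commits after divergence: 98 - 78 = 20
feature is 17 commits ahead of main
main is 20 commits ahead of feature

feature ahead: 17, main ahead: 20


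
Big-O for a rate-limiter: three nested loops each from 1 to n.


Reasoning: three levels of nesting over n
Complexity: O(n^3)

O(n^3)


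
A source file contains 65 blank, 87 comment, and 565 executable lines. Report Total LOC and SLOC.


Total LOC = blank + comment + code
Total LOC = 65 + 87 + 565 = 717
SLOC (source only) = code = 565

Total LOC: 717, SLOC: 565


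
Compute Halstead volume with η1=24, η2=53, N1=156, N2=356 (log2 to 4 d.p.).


Formula: V = N * log2(η), where N = N1 + N2 and η = η1 + η2
η = 24 + 53 = 77
N = 156 + 356 = 512
log2(77) ≈ 6.2668
V = 512 * 6.2668 = 3208.60

3208.60


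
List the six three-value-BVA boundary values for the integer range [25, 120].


Range: [25, 120]
Boundaries: just below min, min, min+1, max-1, max, just above max
Values: [24, 25, 26, 119, 120, 121]

[24, 25, 26, 119, 120, 121]


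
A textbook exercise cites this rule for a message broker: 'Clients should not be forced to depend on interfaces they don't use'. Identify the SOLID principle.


This describes the Interface Segregation Principle (ISP)

Interface Segregation Principle (ISP)


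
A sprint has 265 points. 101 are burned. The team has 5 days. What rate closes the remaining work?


Formula: Required rate = Remaining points / Days left
Remaining = 265 - 101 = 164 points
Required rate = 164 / 5 = 32.8 points/day

32.8 points/day


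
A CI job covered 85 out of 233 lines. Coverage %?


Coverage = covered / total * 100
Coverage = 85 / 233 * 100
Coverage = 36.48%

36.48%


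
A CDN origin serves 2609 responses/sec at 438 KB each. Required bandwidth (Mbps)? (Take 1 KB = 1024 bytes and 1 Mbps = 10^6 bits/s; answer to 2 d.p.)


Formula: Mbps = payload_bytes * RPS * 8 / 1e6
Payload per request = 438 KB = 438 * 1024 = 448512 bytes
Total bytes/sec = 448512 * 2609 = 1170167808
Total bits/sec = 1170167808 * 8 = 9361342464
Mbps = 9361342464 / 1e6 = 9361.34

9361.34 Mbps


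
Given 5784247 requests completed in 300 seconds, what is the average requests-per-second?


Formula: throughput = requests / seconds
throughput = 5784247 / 300
throughput = 19280.82 requests/second

19280.82 requests/second


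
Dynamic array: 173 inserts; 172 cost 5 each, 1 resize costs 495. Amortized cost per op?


Formula: Amortized cost = Total cost / Operations
Total cost = (172 * 5) + (1 * 495)
Total cost = 860 + 495 = 1355
Amortized = 1355 / 173 = 7.8324

7.8324


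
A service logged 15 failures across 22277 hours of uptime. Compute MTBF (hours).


Formula: MTBF = Total operating time / Number of failures
MTBF = 22277 / 15
MTBF = 1485.13 hours

1485.13 hours


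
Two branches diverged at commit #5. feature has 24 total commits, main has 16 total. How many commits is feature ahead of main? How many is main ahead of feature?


Common ancestor: commit #5
feature commits after divergence: 24 - 5 = 19
main commits after divergence: 16 - 5 = 11
feature is 19 commits ahead of main
main is 11 commits ahead of feature

feature ahead: 19, main ahead: 11


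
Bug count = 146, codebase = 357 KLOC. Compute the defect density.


Defect density = defects / KLOC
Defect density = 146 / 357
Defect density = 0.409 defects/KLOC

0.409 defects/KLOC


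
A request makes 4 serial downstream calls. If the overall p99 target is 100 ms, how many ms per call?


Formula: per_stage = total_budget / stages
per_stage = 100 / 4
per_stage = 25.0 ms

25.0 ms


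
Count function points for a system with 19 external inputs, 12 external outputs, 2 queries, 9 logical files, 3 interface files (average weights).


UFP = EI*4 + EO*5 + EQ*4 + ILF*10 + EIF*7
UFP = 19*4 + 12*5 + 2*4 + 9*10 + 3*7
UFP = 76 + 60 + 8 + 90 + 21
UFP = 255

255


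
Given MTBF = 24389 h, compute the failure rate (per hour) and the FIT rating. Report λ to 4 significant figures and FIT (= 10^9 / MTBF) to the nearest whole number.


Formula: λ = 1 / MTBF; FIT = λ × 1e9 = 1e9 / MTBF
λ = 1 / 24389 ≈ 4.100e-05 failures/hour
FIT = 1e9 / 24389 ≈ 41002 failures per 1e9 hours (nearest whole number)

λ = 4.100e-05 /h, FIT = 41002


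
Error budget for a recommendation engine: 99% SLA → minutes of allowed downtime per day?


Formula: allowed downtime = period * (100 - SLA) / 100
Period (day) = 1440 minutes
Unavailability fraction = (100 - 99.0) / 100
Allowed downtime = 1440 * (100 - 99.0) / 100
Allowed downtime = 14.4 minutes

14.4 minutes


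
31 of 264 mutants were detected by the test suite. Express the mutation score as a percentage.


Mutation score = killed / total * 100
Mutation score = 31 / 264 * 100
Mutation score = 11.74%

11.74%


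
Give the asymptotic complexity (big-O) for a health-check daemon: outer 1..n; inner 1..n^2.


Reasoning: n times n^2
Complexity: O(n^3)

O(n^3)


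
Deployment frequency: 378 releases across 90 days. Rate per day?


Formula: deployments per day = releases / days
= 378 / 90
= 4.2 deploys/day
(equivalently, 29.4 deploys/week)

4.2 deploys/day


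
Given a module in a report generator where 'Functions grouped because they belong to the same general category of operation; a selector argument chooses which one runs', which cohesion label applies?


Reasoning: Grouped by category of activity, not by data or sequence
Type: Logical cohesion

Logical cohesion


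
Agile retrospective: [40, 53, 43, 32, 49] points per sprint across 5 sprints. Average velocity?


Formula: Avg velocity = Total points / Number of sprints
Points: [40, 53, 43, 32, 49]
Sum = 40 + 53 + 43 + 32 + 49 = 217
Avg velocity = 217 / 5 = 43.4 points/sprint

43.4 points/sprint


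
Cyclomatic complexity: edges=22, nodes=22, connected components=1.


Formula: V(G) = E - N + 2P
V(G) = 22 - 22 + 2*1
V(G) = 0 + 2
V(G) = 2

2


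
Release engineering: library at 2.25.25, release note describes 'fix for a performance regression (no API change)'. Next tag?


Current: 2.25.25
Change category: 'fix for a performance regression (no API change)' → patch bump
SemVer rule: patch bump → increment PATCH (MAJOR and MINOR unchanged)
New: 2.25.26

2.25.26


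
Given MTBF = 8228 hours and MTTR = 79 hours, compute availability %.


Availability = MTBF / (MTBF + MTTR)
Availability = 8228 / (8228 + 79)
Availability = 8228 / 8307
Availability = 99.049%

99.049%


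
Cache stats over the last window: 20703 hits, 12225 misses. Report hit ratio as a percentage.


Formula: hit rate = hits / (hits + misses) * 100
hit rate = 20703 / (20703 + 12225) * 100
hit rate = 20703 / 32928 * 100
hit rate = 62.87%

62.87%


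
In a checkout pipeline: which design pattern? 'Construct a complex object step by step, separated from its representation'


This matches the Builder pattern

Builder


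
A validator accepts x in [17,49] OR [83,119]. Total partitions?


Valid ranges: [17,49] and [83,119]
Class 1: x < 17 — invalid
Class 2: 17 ≤ x ≤ 49 — valid
Class 3: 49 < x < 83 — invalid (gap between ranges)
Class 4: 83 ≤ x ≤ 119 — valid
Class 5: x > 119 — invalid
Total equivalence classes: 5

5 equivalence classes


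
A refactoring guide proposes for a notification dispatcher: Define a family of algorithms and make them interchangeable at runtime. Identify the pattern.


This matches the Strategy pattern

Strategy


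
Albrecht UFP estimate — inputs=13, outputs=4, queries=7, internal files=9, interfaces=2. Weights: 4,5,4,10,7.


UFP = EI*4 + EO*5 + EQ*4 + ILF*10 + EIF*7
UFP = 13*4 + 4*5 + 7*4 + 9*10 + 2*7
UFP = 52 + 20 + 28 + 90 + 14
UFP = 204

204


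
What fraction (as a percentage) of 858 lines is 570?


Coverage = covered / total * 100
Coverage = 570 / 858 * 100
Coverage = 66.43%

66.43%


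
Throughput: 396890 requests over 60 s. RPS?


Formula: throughput = requests / seconds
throughput = 396890 / 60
throughput = 6614.83 requests/second

6614.83 requests/second


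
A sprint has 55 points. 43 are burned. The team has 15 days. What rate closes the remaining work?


Formula: Required rate = Remaining points / Days left
Remaining = 55 - 43 = 12 points
Required rate = 12 / 15 = 0.8 points/day

0.8 points/day


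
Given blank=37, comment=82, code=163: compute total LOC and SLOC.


Total LOC = blank + comment + code
Total LOC = 37 + 82 + 163 = 282
SLOC (source only) = code = 163

Total LOC: 282, SLOC: 163


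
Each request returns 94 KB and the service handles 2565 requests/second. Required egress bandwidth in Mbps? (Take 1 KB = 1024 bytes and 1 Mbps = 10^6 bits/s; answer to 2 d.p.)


Formula: Mbps = payload_bytes * RPS * 8 / 1e6
Payload per request = 94 KB = 94 * 1024 = 96256 bytes
Total bytes/sec = 96256 * 2565 = 246896640
Total bits/sec = 246896640 * 8 = 1975173120
Mbps = 1975173120 / 1e6 = 1975.17

1975.17 Mbps


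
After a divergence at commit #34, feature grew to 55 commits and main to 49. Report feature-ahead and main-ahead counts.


Common ancestor: commit #34
feature commits after divergence: 55 - 34 = 21
main commits after divergence: 49 - 34 = 15
feature is 21 commits ahead of main
main is 15 commits ahead of feature

feature ahead: 21, main ahead: 15


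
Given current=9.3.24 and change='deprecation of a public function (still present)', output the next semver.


Current: 9.3.24
Change category: 'deprecation of a public function (still present)' → minor bump
SemVer rule: minor bump → increment MINOR, reset PATCH to 0 (MAJOR unchanged)
New: 9.4.0

9.4.0


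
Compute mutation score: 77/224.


Mutation score = killed / total * 100
Mutation score = 77 / 224 * 100
Mutation score = 34.38%

34.38%


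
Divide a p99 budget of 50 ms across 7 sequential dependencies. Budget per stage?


Formula: per_stage = total_budget / stages
per_stage = 50 / 7
per_stage = 7.14 ms

7.14 ms


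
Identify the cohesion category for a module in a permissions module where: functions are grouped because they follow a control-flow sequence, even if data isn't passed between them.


Reasoning: Grouped by order of execution within a routine, not by data flow
Type: Procedural cohesion

Procedural cohesion


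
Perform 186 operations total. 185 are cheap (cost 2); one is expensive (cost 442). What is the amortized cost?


Formula: Amortized cost = Total cost / Operations
Total cost = (185 * 2) + (1 * 442)
Total cost = 370 + 442 = 812
Amortized = 812 / 186 = 4.3656

4.3656


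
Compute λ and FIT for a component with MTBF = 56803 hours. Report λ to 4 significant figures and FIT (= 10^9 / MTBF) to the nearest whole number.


Formula: λ = 1 / MTBF; FIT = λ × 1e9 = 1e9 / MTBF
λ = 1 / 56803 ≈ 1.760e-05 failures/hour
FIT = 1e9 / 56803 ≈ 17605 failures per 1e9 hours (nearest whole number)

λ = 1.760e-05 /h, FIT = 17605


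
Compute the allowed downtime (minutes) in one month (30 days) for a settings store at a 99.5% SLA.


Formula: allowed downtime = period * (100 - SLA) / 100
Period (month (30 days)) = 43200 minutes
Unavailability fraction = (100 - 99.5) / 100
Allowed downtime = 43200 * (100 - 99.5) / 100
Allowed downtime = 216.0 minutes

216.0 minutes


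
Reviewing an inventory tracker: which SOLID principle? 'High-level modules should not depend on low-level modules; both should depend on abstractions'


This describes the Dependency Inversion Principle (DIP)

Dependency Inversion Principle (DIP)


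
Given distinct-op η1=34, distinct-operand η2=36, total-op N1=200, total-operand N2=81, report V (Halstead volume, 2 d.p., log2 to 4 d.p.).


Formula: V = N * log2(η), where N = N1 + N2 and η = η1 + η2
η = 34 + 36 = 70
N = 200 + 81 = 281
log2(70) ≈ 6.1293
V = 281 * 6.1293 = 1722.33

1722.33


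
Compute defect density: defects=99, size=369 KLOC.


Defect density = defects / KLOC
Defect density = 99 / 369
Defect density = 0.268 defects/KLOC

0.268 defects/KLOC


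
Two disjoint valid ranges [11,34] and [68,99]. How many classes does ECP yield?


Valid ranges: [11,34] and [68,99]
Class 1: x < 11 — invalid
Class 2: 11 ≤ x ≤ 34 — valid
Class 3: 34 < x < 68 — invalid (gap between ranges)
Class 4: 68 ≤ x ≤ 99 — valid
Class 5: x > 99 — invalid
Total equivalence classes: 5

5 equivalence classes


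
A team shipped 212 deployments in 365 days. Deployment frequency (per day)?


Formula: deployments per day = releases / days
= 212 / 365
= 0.581 deploys/day
(equivalently, 4.07 deploys/week)

0.581 deploys/day


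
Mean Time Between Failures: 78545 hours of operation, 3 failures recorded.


Formula: MTBF = Total operating time / Number of failures
MTBF = 78545 / 3
MTBF = 26181.67 hours

26181.67 hours


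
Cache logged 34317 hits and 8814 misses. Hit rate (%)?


Formula: hit rate = hits / (hits + misses) * 100
hit rate = 34317 / (34317 + 8814) * 100
hit rate = 34317 / 43131 * 100
hit rate = 79.56%

79.56%


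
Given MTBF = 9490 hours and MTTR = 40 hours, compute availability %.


Availability = MTBF / (MTBF + MTTR)
Availability = 9490 / (9490 + 40)
Availability = 9490 / 9530
Availability = 99.5803%

99.5803%


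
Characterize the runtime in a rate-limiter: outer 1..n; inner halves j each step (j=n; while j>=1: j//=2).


Reasoning: n times log n
Complexity: O(n log n)

O(n log n)


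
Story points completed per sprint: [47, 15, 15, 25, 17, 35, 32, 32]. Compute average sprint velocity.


Formula: Avg velocity = Total points / Number of sprints
Points: [47, 15, 15, 25, 17, 35, 32, 32]
Sum = 47 + 15 + 15 + 25 + 17 + 35 + 32 + 32 = 218
Avg velocity = 218 / 8 = 27.25 points/sprint

27.25 points/sprint


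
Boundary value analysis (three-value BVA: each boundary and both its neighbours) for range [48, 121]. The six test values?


Range: [48, 121]
Boundaries: just below min, min, min+1, max-1, max, just above max
Values: [47, 48, 49, 120, 121, 122]

[47, 48, 49, 120, 121, 122]


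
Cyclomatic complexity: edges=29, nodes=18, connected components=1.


Formula: V(G) = E - N + 2P
V(G) = 29 - 18 + 2*1
V(G) = 11 + 2
V(G) = 13

13


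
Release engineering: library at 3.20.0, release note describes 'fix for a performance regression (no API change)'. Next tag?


Current: 3.20.0
Change category: 'fix for a performance regression (no API change)' → patch bump
SemVer rule: patch bump → increment PATCH (MAJOR and MINOR unchanged)
New: 3.20.1

3.20.1


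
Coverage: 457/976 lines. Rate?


Coverage = covered / total * 100
Coverage = 457 / 976 * 100
Coverage = 46.82%

46.82%


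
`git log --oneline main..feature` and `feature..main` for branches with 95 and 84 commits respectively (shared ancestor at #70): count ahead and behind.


Common ancestor: commit #70
feature commits after divergence: 95 - 70 = 25
main commits after divergence: 84 - 70 = 14
feature is 25 commits ahead of main
main is 14 commits ahead of feature

feature ahead: 25, main ahead: 14


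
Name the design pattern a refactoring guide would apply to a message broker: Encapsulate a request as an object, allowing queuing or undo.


This matches the Command pattern

Command


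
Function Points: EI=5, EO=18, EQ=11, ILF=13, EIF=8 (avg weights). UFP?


UFP = EI*4 + EO*5 + EQ*4 + ILF*10 + EIF*7
UFP = 5*4 + 18*5 + 11*4 + 13*10 + 8*7
UFP = 20 + 90 + 44 + 130 + 56
UFP = 340

340


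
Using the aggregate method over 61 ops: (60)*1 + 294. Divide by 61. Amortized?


Formula: Amortized cost = Total cost / Operations
Total cost = (60 * 1) + (1 * 294)
Total cost = 60 + 294 = 354
Amortized = 354 / 61 = 5.8033

5.8033


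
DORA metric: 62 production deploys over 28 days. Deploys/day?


Formula: deployments per day = releases / days
= 62 / 28
= 2.214 deploys/day
(equivalently, 15.5 deploys/week)

2.214 deploys/day


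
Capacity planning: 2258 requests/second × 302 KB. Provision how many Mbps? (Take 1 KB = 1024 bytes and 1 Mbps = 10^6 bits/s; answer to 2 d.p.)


Formula: Mbps = payload_bytes * RPS * 8 / 1e6
Payload per request = 302 KB = 302 * 1024 = 309248 bytes
Total bytes/sec = 309248 * 2258 = 698281984
Total bits/sec = 698281984 * 8 = 5586255872
Mbps = 5586255872 / 1e6 = 5586.26

5586.26 Mbps


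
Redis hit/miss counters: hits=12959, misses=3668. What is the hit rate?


Formula: hit rate = hits / (hits + misses) * 100
hit rate = 12959 / (12959 + 3668) * 100
hit rate = 12959 / 16627 * 100
hit rate = 77.94%

77.94%


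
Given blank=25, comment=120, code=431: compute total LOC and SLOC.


Total LOC = blank + comment + code
Total LOC = 25 + 120 + 431 = 576
SLOC (source only) = code = 431

Total LOC: 576, SLOC: 431


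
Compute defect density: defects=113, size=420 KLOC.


Defect density = defects / KLOC
Defect density = 113 / 420
Defect density = 0.269 defects/KLOC

0.269 defects/KLOC


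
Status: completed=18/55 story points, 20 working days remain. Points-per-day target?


Formula: Required rate = Remaining points / Days left
Remaining = 55 - 18 = 37 points
Required rate = 37 / 20 = 1.85 points/day

1.85 points/day


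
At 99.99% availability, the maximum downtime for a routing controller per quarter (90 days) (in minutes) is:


Formula: allowed downtime = period * (100 - SLA) / 100
Period (quarter (90 days)) = 129600 minutes
Unavailability fraction = (100 - 99.99) / 100
Allowed downtime = 129600 * (100 - 99.99) / 100
Allowed downtime = 12.96 minutes

12.96 minutes


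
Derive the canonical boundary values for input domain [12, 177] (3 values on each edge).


Range: [12, 177]
Boundaries: just below min, min, min+1, max-1, max, just above max
Values: [11, 12, 13, 176, 177, 178]

[11, 12, 13, 176, 177, 178]


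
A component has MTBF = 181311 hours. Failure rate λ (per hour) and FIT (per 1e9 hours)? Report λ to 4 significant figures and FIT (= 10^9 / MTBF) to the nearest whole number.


Formula: λ = 1 / MTBF; FIT = λ × 1e9 = 1e9 / MTBF
λ = 1 / 181311 ≈ 5.515e-06 failures/hour
FIT = 1e9 / 181311 ≈ 5515 failures per 1e9 hours (nearest whole number)

λ = 5.515e-06 /h, FIT = 5515


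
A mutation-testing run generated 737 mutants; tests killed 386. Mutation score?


Mutation score = killed / total * 100
Mutation score = 386 / 737 * 100
Mutation score = 52.37%

52.37%


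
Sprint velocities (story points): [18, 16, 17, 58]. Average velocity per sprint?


Formula: Avg velocity = Total points / Number of sprints
Points: [18, 16, 17, 58]
Sum = 18 + 16 + 17 + 58 = 109
Avg velocity = 109 / 4 = 27.25 points/sprint

27.25 points/sprint


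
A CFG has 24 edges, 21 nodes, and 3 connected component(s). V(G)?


Formula: V(G) = E - N + 2P
V(G) = 24 - 21 + 2*3
V(G) = 3 + 6
V(G) = 9

9


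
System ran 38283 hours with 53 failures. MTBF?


Formula: MTBF = Total operating time / Number of failures
MTBF = 38283 / 53
MTBF = 722.32 hours

722.32 hours


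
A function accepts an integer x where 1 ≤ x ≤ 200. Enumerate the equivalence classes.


Valid range: [1, 200]
Class 1: x < 1 — invalid
Class 2: 1 ≤ x ≤ 200 — valid
Class 3: x > 200 — invalid
Total equivalence classes: 3

3 equivalence classes


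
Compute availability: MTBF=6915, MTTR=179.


Availability = MTBF / (MTBF + MTTR)
Availability = 6915 / (6915 + 179)
Availability = 6915 / 7094
Availability = 97.4767%

97.4767%


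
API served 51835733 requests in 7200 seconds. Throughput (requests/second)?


Formula: throughput = requests / seconds
throughput = 51835733 / 7200
throughput = 7199.41 requests/second

7199.41 requests/second


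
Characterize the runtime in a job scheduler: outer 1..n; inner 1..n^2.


Reasoning: n times n^2
Complexity: O(n^3)

O(n^3)


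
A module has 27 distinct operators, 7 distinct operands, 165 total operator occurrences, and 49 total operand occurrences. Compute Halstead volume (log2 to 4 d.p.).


Formula: V = N * log2(η), where N = N1 + N2 and η = η1 + η2
η = 27 + 7 = 34
N = 165 + 49 = 214
log2(34) ≈ 5.0875
V = 214 * 5.0875 = 1088.73

1088.73


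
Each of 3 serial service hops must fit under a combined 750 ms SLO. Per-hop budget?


Formula: per_stage = total_budget / stages
per_stage = 750 / 3
per_stage = 250.0 ms

250.0 ms


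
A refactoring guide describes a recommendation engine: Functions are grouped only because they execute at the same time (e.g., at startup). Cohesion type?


Reasoning: Related by timing only
Type: Temporal cohesion

Temporal cohesion


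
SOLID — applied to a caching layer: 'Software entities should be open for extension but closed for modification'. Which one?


This describes the Open/Closed Principle (OCP)

Open/Closed Principle (OCP)


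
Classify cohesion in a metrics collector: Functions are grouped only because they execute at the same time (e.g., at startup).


Reasoning: Related by timing only
Type: Temporal cohesion

Temporal cohesion


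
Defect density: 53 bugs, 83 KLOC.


Defect density = defects / KLOC
Defect density = 53 / 83
Defect density = 0.639 defects/KLOC

0.639 defects/KLOC


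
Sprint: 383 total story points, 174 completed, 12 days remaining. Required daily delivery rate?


Formula: Required rate = Remaining points / Days left
Remaining = 383 - 174 = 209 points
Required rate = 209 / 12 = 17.42 points/day

17.42 points/day


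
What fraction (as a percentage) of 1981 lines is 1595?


Coverage = covered / total * 100
Coverage = 1595 / 1981 * 100
Coverage = 80.51%

80.51%


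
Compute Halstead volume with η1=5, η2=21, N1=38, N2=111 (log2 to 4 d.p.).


Formula: V = N * log2(η), where N = N1 + N2 and η = η1 + η2
η = 5 + 21 = 26
N = 38 + 111 = 149
log2(26) ≈ 4.7004
V = 149 * 4.7004 = 700.36

700.36


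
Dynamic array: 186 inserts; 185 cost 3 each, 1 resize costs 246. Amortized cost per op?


Formula: Amortized cost = Total cost / Operations
Total cost = (185 * 3) + (1 * 246)
Total cost = 555 + 246 = 801
Amortized = 801 / 186 = 4.3065

4.3065


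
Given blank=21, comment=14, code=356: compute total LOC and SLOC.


Total LOC = blank + comment + code
Total LOC = 21 + 14 + 356 = 391
SLOC (source only) = code = 356

Total LOC: 391, SLOC: 356


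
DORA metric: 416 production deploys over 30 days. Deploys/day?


Formula: deployments per day = releases / days
= 416 / 30
= 13.867 deploys/day
(equivalently, 97.07 deploys/week)

13.867 deploys/day


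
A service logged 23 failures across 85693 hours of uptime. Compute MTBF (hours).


Formula: MTBF = Total operating time / Number of failures
MTBF = 85693 / 23
MTBF = 3725.78 hours

3725.78 hours
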